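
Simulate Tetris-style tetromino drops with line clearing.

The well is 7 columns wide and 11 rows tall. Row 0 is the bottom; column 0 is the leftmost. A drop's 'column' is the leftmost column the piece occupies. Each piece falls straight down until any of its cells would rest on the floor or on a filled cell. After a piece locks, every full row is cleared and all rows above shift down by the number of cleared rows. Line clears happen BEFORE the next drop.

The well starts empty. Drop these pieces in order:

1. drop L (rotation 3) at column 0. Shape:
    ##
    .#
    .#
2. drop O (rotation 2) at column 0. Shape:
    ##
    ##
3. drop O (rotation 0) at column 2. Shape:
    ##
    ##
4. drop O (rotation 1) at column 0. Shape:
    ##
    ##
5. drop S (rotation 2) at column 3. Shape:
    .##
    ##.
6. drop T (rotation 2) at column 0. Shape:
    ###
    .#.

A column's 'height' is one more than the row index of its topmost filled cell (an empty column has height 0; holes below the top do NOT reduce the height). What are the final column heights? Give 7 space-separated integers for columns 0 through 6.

Answer: 9 9 9 3 4 4 0

Derivation:
Drop 1: L rot3 at col 0 lands with bottom-row=0; cleared 0 line(s) (total 0); column heights now [3 3 0 0 0 0 0], max=3
Drop 2: O rot2 at col 0 lands with bottom-row=3; cleared 0 line(s) (total 0); column heights now [5 5 0 0 0 0 0], max=5
Drop 3: O rot0 at col 2 lands with bottom-row=0; cleared 0 line(s) (total 0); column heights now [5 5 2 2 0 0 0], max=5
Drop 4: O rot1 at col 0 lands with bottom-row=5; cleared 0 line(s) (total 0); column heights now [7 7 2 2 0 0 0], max=7
Drop 5: S rot2 at col 3 lands with bottom-row=2; cleared 0 line(s) (total 0); column heights now [7 7 2 3 4 4 0], max=7
Drop 6: T rot2 at col 0 lands with bottom-row=7; cleared 0 line(s) (total 0); column heights now [9 9 9 3 4 4 0], max=9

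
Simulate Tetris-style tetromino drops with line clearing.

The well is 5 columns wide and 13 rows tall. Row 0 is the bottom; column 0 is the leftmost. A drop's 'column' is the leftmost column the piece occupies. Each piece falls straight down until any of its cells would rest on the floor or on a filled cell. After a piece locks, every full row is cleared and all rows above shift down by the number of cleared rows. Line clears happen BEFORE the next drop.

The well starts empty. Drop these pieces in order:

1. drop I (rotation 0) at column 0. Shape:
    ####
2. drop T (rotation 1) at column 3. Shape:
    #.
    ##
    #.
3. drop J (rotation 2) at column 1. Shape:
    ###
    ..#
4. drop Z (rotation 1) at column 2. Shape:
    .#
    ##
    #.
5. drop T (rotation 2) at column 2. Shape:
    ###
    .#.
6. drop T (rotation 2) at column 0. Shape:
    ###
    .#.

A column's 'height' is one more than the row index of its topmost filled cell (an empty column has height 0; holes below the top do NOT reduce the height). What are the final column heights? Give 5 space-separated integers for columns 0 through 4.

Answer: 12 12 12 11 11

Derivation:
Drop 1: I rot0 at col 0 lands with bottom-row=0; cleared 0 line(s) (total 0); column heights now [1 1 1 1 0], max=1
Drop 2: T rot1 at col 3 lands with bottom-row=1; cleared 0 line(s) (total 0); column heights now [1 1 1 4 3], max=4
Drop 3: J rot2 at col 1 lands with bottom-row=4; cleared 0 line(s) (total 0); column heights now [1 6 6 6 3], max=6
Drop 4: Z rot1 at col 2 lands with bottom-row=6; cleared 0 line(s) (total 0); column heights now [1 6 8 9 3], max=9
Drop 5: T rot2 at col 2 lands with bottom-row=9; cleared 0 line(s) (total 0); column heights now [1 6 11 11 11], max=11
Drop 6: T rot2 at col 0 lands with bottom-row=10; cleared 0 line(s) (total 0); column heights now [12 12 12 11 11], max=12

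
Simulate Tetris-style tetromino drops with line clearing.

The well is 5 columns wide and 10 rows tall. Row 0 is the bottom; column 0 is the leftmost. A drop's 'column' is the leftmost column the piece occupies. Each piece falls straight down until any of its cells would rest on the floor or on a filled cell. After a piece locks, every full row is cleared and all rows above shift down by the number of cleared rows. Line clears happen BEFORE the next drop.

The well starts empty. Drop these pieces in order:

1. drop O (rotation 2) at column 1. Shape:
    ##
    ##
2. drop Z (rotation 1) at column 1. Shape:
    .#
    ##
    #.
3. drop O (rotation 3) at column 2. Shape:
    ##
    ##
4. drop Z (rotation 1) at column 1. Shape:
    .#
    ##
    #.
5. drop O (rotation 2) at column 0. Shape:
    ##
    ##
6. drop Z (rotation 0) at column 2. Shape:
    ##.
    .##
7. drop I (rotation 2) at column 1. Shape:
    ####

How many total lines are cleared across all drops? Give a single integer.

Drop 1: O rot2 at col 1 lands with bottom-row=0; cleared 0 line(s) (total 0); column heights now [0 2 2 0 0], max=2
Drop 2: Z rot1 at col 1 lands with bottom-row=2; cleared 0 line(s) (total 0); column heights now [0 4 5 0 0], max=5
Drop 3: O rot3 at col 2 lands with bottom-row=5; cleared 0 line(s) (total 0); column heights now [0 4 7 7 0], max=7
Drop 4: Z rot1 at col 1 lands with bottom-row=6; cleared 0 line(s) (total 0); column heights now [0 8 9 7 0], max=9
Drop 5: O rot2 at col 0 lands with bottom-row=8; cleared 0 line(s) (total 0); column heights now [10 10 9 7 0], max=10
Drop 6: Z rot0 at col 2 lands with bottom-row=8; cleared 1 line(s) (total 1); column heights now [9 9 9 9 0], max=9
Drop 7: I rot2 at col 1 lands with bottom-row=9; cleared 0 line(s) (total 1); column heights now [9 10 10 10 10], max=10

Answer: 1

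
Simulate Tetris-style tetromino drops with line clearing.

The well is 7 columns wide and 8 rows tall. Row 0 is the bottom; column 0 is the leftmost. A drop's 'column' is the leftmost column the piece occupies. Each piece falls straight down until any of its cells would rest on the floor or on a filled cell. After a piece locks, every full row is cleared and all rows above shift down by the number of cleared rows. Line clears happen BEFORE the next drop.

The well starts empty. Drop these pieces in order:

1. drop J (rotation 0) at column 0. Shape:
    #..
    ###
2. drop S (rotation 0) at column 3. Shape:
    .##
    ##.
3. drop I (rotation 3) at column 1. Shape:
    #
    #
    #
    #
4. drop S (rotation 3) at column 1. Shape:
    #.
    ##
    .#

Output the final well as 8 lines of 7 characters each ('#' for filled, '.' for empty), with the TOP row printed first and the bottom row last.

Drop 1: J rot0 at col 0 lands with bottom-row=0; cleared 0 line(s) (total 0); column heights now [2 1 1 0 0 0 0], max=2
Drop 2: S rot0 at col 3 lands with bottom-row=0; cleared 0 line(s) (total 0); column heights now [2 1 1 1 2 2 0], max=2
Drop 3: I rot3 at col 1 lands with bottom-row=1; cleared 0 line(s) (total 0); column heights now [2 5 1 1 2 2 0], max=5
Drop 4: S rot3 at col 1 lands with bottom-row=4; cleared 0 line(s) (total 0); column heights now [2 7 6 1 2 2 0], max=7

Answer: .......
.#.....
.##....
.##....
.#.....
.#.....
##..##.
#####..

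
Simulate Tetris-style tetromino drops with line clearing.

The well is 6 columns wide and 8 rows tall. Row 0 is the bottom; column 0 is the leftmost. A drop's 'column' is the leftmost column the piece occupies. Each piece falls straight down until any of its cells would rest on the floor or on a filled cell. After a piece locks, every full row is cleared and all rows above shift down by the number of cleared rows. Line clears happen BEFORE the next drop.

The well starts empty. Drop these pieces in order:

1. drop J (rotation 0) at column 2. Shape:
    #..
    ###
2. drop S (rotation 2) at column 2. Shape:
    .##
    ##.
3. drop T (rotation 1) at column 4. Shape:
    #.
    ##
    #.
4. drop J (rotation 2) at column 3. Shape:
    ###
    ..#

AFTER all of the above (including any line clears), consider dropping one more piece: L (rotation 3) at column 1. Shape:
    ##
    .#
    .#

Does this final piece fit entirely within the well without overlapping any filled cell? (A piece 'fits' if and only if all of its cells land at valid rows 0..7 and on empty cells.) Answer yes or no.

Drop 1: J rot0 at col 2 lands with bottom-row=0; cleared 0 line(s) (total 0); column heights now [0 0 2 1 1 0], max=2
Drop 2: S rot2 at col 2 lands with bottom-row=2; cleared 0 line(s) (total 0); column heights now [0 0 3 4 4 0], max=4
Drop 3: T rot1 at col 4 lands with bottom-row=4; cleared 0 line(s) (total 0); column heights now [0 0 3 4 7 6], max=7
Drop 4: J rot2 at col 3 lands with bottom-row=6; cleared 0 line(s) (total 0); column heights now [0 0 3 8 8 8], max=8
Test piece L rot3 at col 1 (width 2): heights before test = [0 0 3 8 8 8]; fits = True

Answer: yes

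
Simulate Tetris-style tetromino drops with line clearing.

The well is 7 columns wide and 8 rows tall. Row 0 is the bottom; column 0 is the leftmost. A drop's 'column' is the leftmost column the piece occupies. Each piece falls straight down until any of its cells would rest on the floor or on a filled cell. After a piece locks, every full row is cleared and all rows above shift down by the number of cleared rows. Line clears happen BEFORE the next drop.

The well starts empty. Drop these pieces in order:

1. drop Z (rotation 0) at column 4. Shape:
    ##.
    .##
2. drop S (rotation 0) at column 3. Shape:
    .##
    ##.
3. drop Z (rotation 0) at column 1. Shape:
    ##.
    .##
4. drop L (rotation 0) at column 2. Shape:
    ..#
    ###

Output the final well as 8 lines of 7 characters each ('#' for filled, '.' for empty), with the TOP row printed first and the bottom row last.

Drop 1: Z rot0 at col 4 lands with bottom-row=0; cleared 0 line(s) (total 0); column heights now [0 0 0 0 2 2 1], max=2
Drop 2: S rot0 at col 3 lands with bottom-row=2; cleared 0 line(s) (total 0); column heights now [0 0 0 3 4 4 1], max=4
Drop 3: Z rot0 at col 1 lands with bottom-row=3; cleared 0 line(s) (total 0); column heights now [0 5 5 4 4 4 1], max=5
Drop 4: L rot0 at col 2 lands with bottom-row=5; cleared 0 line(s) (total 0); column heights now [0 5 6 6 7 4 1], max=7

Answer: .......
....#..
..###..
.##....
..####.
...##..
....##.
.....##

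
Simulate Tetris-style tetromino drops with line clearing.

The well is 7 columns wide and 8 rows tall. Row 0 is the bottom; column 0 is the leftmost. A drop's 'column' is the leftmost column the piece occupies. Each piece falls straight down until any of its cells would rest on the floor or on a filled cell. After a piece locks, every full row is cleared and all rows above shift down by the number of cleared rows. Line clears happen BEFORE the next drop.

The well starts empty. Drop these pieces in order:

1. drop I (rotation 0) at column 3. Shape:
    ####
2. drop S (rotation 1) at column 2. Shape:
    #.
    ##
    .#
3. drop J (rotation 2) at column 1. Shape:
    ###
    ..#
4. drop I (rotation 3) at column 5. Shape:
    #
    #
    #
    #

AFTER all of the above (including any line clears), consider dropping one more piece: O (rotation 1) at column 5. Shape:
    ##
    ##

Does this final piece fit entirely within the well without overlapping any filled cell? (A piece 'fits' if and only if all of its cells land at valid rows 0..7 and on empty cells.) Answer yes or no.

Drop 1: I rot0 at col 3 lands with bottom-row=0; cleared 0 line(s) (total 0); column heights now [0 0 0 1 1 1 1], max=1
Drop 2: S rot1 at col 2 lands with bottom-row=1; cleared 0 line(s) (total 0); column heights now [0 0 4 3 1 1 1], max=4
Drop 3: J rot2 at col 1 lands with bottom-row=3; cleared 0 line(s) (total 0); column heights now [0 5 5 5 1 1 1], max=5
Drop 4: I rot3 at col 5 lands with bottom-row=1; cleared 0 line(s) (total 0); column heights now [0 5 5 5 1 5 1], max=5
Test piece O rot1 at col 5 (width 2): heights before test = [0 5 5 5 1 5 1]; fits = True

Answer: yes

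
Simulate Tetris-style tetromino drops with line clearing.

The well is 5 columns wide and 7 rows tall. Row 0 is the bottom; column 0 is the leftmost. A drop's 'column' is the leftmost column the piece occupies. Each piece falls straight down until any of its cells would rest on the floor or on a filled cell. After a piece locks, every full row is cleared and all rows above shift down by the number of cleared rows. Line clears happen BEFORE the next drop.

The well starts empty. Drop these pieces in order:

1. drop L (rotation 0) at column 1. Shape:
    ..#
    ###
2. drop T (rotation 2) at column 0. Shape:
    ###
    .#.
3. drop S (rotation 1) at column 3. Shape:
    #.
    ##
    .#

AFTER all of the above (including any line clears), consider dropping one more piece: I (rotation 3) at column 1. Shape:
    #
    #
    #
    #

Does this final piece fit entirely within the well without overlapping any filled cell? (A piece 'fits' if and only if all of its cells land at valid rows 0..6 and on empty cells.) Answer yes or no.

Answer: yes

Derivation:
Drop 1: L rot0 at col 1 lands with bottom-row=0; cleared 0 line(s) (total 0); column heights now [0 1 1 2 0], max=2
Drop 2: T rot2 at col 0 lands with bottom-row=1; cleared 0 line(s) (total 0); column heights now [3 3 3 2 0], max=3
Drop 3: S rot1 at col 3 lands with bottom-row=1; cleared 1 line(s) (total 1); column heights now [0 2 1 3 2], max=3
Test piece I rot3 at col 1 (width 1): heights before test = [0 2 1 3 2]; fits = True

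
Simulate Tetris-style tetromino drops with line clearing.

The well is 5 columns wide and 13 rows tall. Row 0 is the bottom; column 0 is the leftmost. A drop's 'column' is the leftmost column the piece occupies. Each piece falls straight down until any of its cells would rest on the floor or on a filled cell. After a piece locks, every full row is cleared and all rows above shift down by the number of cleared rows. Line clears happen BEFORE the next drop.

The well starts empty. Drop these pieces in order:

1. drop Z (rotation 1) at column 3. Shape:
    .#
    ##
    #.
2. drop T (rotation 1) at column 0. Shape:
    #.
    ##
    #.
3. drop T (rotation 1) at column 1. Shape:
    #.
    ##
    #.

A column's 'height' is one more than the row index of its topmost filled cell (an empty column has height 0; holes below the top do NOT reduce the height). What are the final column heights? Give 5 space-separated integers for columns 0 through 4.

Drop 1: Z rot1 at col 3 lands with bottom-row=0; cleared 0 line(s) (total 0); column heights now [0 0 0 2 3], max=3
Drop 2: T rot1 at col 0 lands with bottom-row=0; cleared 0 line(s) (total 0); column heights now [3 2 0 2 3], max=3
Drop 3: T rot1 at col 1 lands with bottom-row=2; cleared 0 line(s) (total 0); column heights now [3 5 4 2 3], max=5

Answer: 3 5 4 2 3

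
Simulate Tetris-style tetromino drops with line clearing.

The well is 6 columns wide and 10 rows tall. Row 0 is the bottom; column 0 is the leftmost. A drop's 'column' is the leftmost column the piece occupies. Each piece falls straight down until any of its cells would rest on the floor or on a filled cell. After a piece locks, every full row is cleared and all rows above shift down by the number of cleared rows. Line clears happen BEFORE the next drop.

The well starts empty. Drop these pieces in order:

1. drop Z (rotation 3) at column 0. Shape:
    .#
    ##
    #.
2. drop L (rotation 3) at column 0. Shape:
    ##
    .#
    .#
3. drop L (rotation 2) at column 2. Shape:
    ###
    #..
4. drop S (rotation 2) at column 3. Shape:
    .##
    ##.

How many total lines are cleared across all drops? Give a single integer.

Answer: 0

Derivation:
Drop 1: Z rot3 at col 0 lands with bottom-row=0; cleared 0 line(s) (total 0); column heights now [2 3 0 0 0 0], max=3
Drop 2: L rot3 at col 0 lands with bottom-row=3; cleared 0 line(s) (total 0); column heights now [6 6 0 0 0 0], max=6
Drop 3: L rot2 at col 2 lands with bottom-row=0; cleared 0 line(s) (total 0); column heights now [6 6 2 2 2 0], max=6
Drop 4: S rot2 at col 3 lands with bottom-row=2; cleared 0 line(s) (total 0); column heights now [6 6 2 3 4 4], max=6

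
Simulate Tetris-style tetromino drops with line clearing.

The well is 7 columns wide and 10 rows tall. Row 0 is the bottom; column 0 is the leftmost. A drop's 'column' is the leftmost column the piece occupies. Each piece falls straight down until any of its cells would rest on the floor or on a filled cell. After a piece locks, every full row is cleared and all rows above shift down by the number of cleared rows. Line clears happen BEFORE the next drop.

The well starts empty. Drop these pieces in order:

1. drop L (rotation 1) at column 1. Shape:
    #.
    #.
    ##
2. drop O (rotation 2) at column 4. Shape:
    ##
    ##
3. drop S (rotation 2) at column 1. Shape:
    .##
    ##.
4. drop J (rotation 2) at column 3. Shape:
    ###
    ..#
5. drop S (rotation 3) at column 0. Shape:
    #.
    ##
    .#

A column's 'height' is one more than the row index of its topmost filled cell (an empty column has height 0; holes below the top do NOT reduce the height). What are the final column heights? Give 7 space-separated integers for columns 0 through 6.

Drop 1: L rot1 at col 1 lands with bottom-row=0; cleared 0 line(s) (total 0); column heights now [0 3 1 0 0 0 0], max=3
Drop 2: O rot2 at col 4 lands with bottom-row=0; cleared 0 line(s) (total 0); column heights now [0 3 1 0 2 2 0], max=3
Drop 3: S rot2 at col 1 lands with bottom-row=3; cleared 0 line(s) (total 0); column heights now [0 4 5 5 2 2 0], max=5
Drop 4: J rot2 at col 3 lands with bottom-row=4; cleared 0 line(s) (total 0); column heights now [0 4 5 6 6 6 0], max=6
Drop 5: S rot3 at col 0 lands with bottom-row=4; cleared 0 line(s) (total 0); column heights now [7 6 5 6 6 6 0], max=7

Answer: 7 6 5 6 6 6 0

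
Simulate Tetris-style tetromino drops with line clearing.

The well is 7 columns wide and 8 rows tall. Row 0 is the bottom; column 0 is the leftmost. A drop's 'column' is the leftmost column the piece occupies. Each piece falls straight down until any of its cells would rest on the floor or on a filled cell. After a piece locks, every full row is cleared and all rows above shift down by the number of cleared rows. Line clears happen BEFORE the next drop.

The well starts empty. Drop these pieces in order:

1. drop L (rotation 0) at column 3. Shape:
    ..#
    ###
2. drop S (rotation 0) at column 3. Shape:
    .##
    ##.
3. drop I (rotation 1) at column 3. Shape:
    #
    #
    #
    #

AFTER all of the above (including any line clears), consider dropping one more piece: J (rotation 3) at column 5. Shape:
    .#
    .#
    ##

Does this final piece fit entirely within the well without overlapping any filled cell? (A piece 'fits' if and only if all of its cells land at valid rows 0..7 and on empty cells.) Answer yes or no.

Answer: yes

Derivation:
Drop 1: L rot0 at col 3 lands with bottom-row=0; cleared 0 line(s) (total 0); column heights now [0 0 0 1 1 2 0], max=2
Drop 2: S rot0 at col 3 lands with bottom-row=1; cleared 0 line(s) (total 0); column heights now [0 0 0 2 3 3 0], max=3
Drop 3: I rot1 at col 3 lands with bottom-row=2; cleared 0 line(s) (total 0); column heights now [0 0 0 6 3 3 0], max=6
Test piece J rot3 at col 5 (width 2): heights before test = [0 0 0 6 3 3 0]; fits = True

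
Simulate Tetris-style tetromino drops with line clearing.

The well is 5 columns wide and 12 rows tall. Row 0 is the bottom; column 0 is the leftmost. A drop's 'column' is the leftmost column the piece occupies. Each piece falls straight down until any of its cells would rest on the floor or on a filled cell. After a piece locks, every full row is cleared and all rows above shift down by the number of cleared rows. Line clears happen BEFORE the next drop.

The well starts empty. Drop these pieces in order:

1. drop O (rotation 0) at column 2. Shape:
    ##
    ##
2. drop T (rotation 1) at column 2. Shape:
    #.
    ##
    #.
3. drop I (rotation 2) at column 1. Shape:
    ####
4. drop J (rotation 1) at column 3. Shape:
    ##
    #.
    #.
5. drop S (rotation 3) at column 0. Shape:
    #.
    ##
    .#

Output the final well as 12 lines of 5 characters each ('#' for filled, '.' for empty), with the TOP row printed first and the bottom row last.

Answer: .....
.....
.....
#..##
##.#.
.#.#.
.####
..#..
..##.
..#..
..##.
..##.

Derivation:
Drop 1: O rot0 at col 2 lands with bottom-row=0; cleared 0 line(s) (total 0); column heights now [0 0 2 2 0], max=2
Drop 2: T rot1 at col 2 lands with bottom-row=2; cleared 0 line(s) (total 0); column heights now [0 0 5 4 0], max=5
Drop 3: I rot2 at col 1 lands with bottom-row=5; cleared 0 line(s) (total 0); column heights now [0 6 6 6 6], max=6
Drop 4: J rot1 at col 3 lands with bottom-row=6; cleared 0 line(s) (total 0); column heights now [0 6 6 9 9], max=9
Drop 5: S rot3 at col 0 lands with bottom-row=6; cleared 0 line(s) (total 0); column heights now [9 8 6 9 9], max=9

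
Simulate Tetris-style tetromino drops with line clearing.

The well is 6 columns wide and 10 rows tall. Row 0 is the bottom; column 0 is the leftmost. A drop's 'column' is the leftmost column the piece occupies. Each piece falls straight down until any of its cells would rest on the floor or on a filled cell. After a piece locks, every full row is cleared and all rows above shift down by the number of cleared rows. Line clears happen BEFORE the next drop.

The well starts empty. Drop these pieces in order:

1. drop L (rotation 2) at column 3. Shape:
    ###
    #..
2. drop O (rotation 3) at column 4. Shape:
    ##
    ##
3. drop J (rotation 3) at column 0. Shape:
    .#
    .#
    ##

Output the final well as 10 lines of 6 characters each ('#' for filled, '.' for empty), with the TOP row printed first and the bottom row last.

Answer: ......
......
......
......
......
......
....##
.#..##
.#.###
##.#..

Derivation:
Drop 1: L rot2 at col 3 lands with bottom-row=0; cleared 0 line(s) (total 0); column heights now [0 0 0 2 2 2], max=2
Drop 2: O rot3 at col 4 lands with bottom-row=2; cleared 0 line(s) (total 0); column heights now [0 0 0 2 4 4], max=4
Drop 3: J rot3 at col 0 lands with bottom-row=0; cleared 0 line(s) (total 0); column heights now [1 3 0 2 4 4], max=4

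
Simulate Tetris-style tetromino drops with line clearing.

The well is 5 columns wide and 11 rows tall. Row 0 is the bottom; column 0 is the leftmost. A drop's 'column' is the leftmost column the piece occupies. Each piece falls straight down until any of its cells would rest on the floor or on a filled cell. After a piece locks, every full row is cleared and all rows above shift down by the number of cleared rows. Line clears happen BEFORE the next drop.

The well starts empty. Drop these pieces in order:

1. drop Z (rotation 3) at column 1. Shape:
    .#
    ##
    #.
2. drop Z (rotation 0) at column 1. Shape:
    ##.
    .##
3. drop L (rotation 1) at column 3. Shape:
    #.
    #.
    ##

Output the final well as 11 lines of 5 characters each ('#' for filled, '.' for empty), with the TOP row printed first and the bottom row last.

Drop 1: Z rot3 at col 1 lands with bottom-row=0; cleared 0 line(s) (total 0); column heights now [0 2 3 0 0], max=3
Drop 2: Z rot0 at col 1 lands with bottom-row=3; cleared 0 line(s) (total 0); column heights now [0 5 5 4 0], max=5
Drop 3: L rot1 at col 3 lands with bottom-row=4; cleared 0 line(s) (total 0); column heights now [0 5 5 7 5], max=7

Answer: .....
.....
.....
.....
...#.
...#.
.####
..##.
..#..
.##..
.#...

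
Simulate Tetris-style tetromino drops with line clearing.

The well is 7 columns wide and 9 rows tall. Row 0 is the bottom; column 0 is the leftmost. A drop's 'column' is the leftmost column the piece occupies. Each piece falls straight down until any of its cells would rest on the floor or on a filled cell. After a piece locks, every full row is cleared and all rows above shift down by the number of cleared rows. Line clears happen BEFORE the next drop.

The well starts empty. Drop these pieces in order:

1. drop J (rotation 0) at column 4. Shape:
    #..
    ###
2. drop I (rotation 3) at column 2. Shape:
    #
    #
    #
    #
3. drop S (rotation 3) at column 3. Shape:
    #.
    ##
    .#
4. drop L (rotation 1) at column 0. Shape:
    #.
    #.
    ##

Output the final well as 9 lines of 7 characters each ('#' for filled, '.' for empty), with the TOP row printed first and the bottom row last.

Drop 1: J rot0 at col 4 lands with bottom-row=0; cleared 0 line(s) (total 0); column heights now [0 0 0 0 2 1 1], max=2
Drop 2: I rot3 at col 2 lands with bottom-row=0; cleared 0 line(s) (total 0); column heights now [0 0 4 0 2 1 1], max=4
Drop 3: S rot3 at col 3 lands with bottom-row=2; cleared 0 line(s) (total 0); column heights now [0 0 4 5 4 1 1], max=5
Drop 4: L rot1 at col 0 lands with bottom-row=0; cleared 0 line(s) (total 0); column heights now [3 1 4 5 4 1 1], max=5

Answer: .......
.......
.......
.......
...#...
..###..
#.#.#..
#.#.#..
###.###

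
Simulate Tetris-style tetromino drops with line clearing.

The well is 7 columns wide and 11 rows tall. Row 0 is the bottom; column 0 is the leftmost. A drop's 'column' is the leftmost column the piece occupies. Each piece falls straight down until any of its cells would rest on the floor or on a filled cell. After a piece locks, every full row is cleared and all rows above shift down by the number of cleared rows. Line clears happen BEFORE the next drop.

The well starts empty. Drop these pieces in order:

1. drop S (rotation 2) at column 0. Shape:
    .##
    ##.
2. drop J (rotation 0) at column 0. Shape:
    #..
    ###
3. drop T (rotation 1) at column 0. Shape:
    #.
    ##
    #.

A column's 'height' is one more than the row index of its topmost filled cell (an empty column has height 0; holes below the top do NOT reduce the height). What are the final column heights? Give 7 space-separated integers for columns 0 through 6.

Drop 1: S rot2 at col 0 lands with bottom-row=0; cleared 0 line(s) (total 0); column heights now [1 2 2 0 0 0 0], max=2
Drop 2: J rot0 at col 0 lands with bottom-row=2; cleared 0 line(s) (total 0); column heights now [4 3 3 0 0 0 0], max=4
Drop 3: T rot1 at col 0 lands with bottom-row=4; cleared 0 line(s) (total 0); column heights now [7 6 3 0 0 0 0], max=7

Answer: 7 6 3 0 0 0 0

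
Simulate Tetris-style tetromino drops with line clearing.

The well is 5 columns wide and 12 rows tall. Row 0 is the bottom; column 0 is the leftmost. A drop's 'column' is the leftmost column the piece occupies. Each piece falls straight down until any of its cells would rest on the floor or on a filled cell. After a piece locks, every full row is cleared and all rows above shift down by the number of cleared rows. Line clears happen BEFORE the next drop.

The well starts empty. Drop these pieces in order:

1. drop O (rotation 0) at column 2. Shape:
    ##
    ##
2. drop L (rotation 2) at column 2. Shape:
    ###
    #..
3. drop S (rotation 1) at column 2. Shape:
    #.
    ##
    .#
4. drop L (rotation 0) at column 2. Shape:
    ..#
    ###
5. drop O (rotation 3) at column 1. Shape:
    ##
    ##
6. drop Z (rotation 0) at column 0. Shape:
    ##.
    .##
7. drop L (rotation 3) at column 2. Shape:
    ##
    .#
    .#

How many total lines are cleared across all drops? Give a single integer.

Answer: 0

Derivation:
Drop 1: O rot0 at col 2 lands with bottom-row=0; cleared 0 line(s) (total 0); column heights now [0 0 2 2 0], max=2
Drop 2: L rot2 at col 2 lands with bottom-row=2; cleared 0 line(s) (total 0); column heights now [0 0 4 4 4], max=4
Drop 3: S rot1 at col 2 lands with bottom-row=4; cleared 0 line(s) (total 0); column heights now [0 0 7 6 4], max=7
Drop 4: L rot0 at col 2 lands with bottom-row=7; cleared 0 line(s) (total 0); column heights now [0 0 8 8 9], max=9
Drop 5: O rot3 at col 1 lands with bottom-row=8; cleared 0 line(s) (total 0); column heights now [0 10 10 8 9], max=10
Drop 6: Z rot0 at col 0 lands with bottom-row=10; cleared 0 line(s) (total 0); column heights now [12 12 11 8 9], max=12
Drop 7: L rot3 at col 2 lands with bottom-row=9; cleared 0 line(s) (total 0); column heights now [12 12 12 12 9], max=12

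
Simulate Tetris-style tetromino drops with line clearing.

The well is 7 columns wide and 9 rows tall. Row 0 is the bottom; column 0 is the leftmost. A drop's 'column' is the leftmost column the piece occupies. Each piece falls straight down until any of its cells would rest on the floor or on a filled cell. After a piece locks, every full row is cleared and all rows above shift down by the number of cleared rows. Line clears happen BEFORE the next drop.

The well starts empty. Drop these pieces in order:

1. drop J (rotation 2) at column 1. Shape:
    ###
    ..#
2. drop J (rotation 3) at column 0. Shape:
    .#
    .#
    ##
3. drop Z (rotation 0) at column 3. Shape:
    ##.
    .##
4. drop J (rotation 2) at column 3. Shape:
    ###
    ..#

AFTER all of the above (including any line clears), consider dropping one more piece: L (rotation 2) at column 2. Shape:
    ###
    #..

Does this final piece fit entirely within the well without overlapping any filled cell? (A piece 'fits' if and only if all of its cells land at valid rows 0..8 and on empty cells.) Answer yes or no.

Answer: yes

Derivation:
Drop 1: J rot2 at col 1 lands with bottom-row=0; cleared 0 line(s) (total 0); column heights now [0 2 2 2 0 0 0], max=2
Drop 2: J rot3 at col 0 lands with bottom-row=2; cleared 0 line(s) (total 0); column heights now [3 5 2 2 0 0 0], max=5
Drop 3: Z rot0 at col 3 lands with bottom-row=1; cleared 0 line(s) (total 0); column heights now [3 5 2 3 3 2 0], max=5
Drop 4: J rot2 at col 3 lands with bottom-row=2; cleared 0 line(s) (total 0); column heights now [3 5 2 4 4 4 0], max=5
Test piece L rot2 at col 2 (width 3): heights before test = [3 5 2 4 4 4 0]; fits = True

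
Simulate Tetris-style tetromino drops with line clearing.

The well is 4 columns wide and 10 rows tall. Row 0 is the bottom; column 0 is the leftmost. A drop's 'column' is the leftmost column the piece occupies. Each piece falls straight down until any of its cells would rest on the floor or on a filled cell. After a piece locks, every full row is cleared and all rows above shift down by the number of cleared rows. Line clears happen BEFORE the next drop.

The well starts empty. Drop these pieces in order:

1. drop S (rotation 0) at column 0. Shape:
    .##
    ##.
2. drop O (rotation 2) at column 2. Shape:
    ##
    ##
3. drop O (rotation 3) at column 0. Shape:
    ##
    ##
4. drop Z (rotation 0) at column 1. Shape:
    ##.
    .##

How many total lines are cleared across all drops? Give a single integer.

Drop 1: S rot0 at col 0 lands with bottom-row=0; cleared 0 line(s) (total 0); column heights now [1 2 2 0], max=2
Drop 2: O rot2 at col 2 lands with bottom-row=2; cleared 0 line(s) (total 0); column heights now [1 2 4 4], max=4
Drop 3: O rot3 at col 0 lands with bottom-row=2; cleared 2 line(s) (total 2); column heights now [1 2 2 0], max=2
Drop 4: Z rot0 at col 1 lands with bottom-row=2; cleared 0 line(s) (total 2); column heights now [1 4 4 3], max=4

Answer: 2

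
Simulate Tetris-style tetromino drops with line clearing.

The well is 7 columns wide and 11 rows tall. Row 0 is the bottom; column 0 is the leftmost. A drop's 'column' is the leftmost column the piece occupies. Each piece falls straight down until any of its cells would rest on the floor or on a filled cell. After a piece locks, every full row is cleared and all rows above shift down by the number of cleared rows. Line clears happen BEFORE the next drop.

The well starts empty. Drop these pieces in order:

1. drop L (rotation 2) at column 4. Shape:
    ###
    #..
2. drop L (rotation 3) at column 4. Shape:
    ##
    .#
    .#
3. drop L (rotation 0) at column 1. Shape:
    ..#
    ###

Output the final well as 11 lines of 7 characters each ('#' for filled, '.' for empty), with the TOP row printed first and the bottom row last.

Answer: .......
.......
.......
.......
.......
.......
....##.
.....#.
.....#.
...####
.####..

Derivation:
Drop 1: L rot2 at col 4 lands with bottom-row=0; cleared 0 line(s) (total 0); column heights now [0 0 0 0 2 2 2], max=2
Drop 2: L rot3 at col 4 lands with bottom-row=2; cleared 0 line(s) (total 0); column heights now [0 0 0 0 5 5 2], max=5
Drop 3: L rot0 at col 1 lands with bottom-row=0; cleared 0 line(s) (total 0); column heights now [0 1 1 2 5 5 2], max=5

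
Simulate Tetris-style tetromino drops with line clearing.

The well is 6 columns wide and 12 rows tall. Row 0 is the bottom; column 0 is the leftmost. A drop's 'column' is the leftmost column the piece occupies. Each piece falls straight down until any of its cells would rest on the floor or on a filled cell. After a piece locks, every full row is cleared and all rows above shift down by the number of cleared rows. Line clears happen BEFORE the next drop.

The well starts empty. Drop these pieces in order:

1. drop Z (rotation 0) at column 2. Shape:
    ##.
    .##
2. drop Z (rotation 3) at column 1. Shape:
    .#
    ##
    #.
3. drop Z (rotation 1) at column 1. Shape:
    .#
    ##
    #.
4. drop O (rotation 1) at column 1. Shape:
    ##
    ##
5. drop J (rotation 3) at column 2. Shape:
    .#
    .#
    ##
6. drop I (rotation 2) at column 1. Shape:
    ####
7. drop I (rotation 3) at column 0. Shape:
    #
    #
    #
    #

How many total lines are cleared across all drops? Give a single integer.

Answer: 0

Derivation:
Drop 1: Z rot0 at col 2 lands with bottom-row=0; cleared 0 line(s) (total 0); column heights now [0 0 2 2 1 0], max=2
Drop 2: Z rot3 at col 1 lands with bottom-row=1; cleared 0 line(s) (total 0); column heights now [0 3 4 2 1 0], max=4
Drop 3: Z rot1 at col 1 lands with bottom-row=3; cleared 0 line(s) (total 0); column heights now [0 5 6 2 1 0], max=6
Drop 4: O rot1 at col 1 lands with bottom-row=6; cleared 0 line(s) (total 0); column heights now [0 8 8 2 1 0], max=8
Drop 5: J rot3 at col 2 lands with bottom-row=8; cleared 0 line(s) (total 0); column heights now [0 8 9 11 1 0], max=11
Drop 6: I rot2 at col 1 lands with bottom-row=11; cleared 0 line(s) (total 0); column heights now [0 12 12 12 12 0], max=12
Drop 7: I rot3 at col 0 lands with bottom-row=0; cleared 0 line(s) (total 0); column heights now [4 12 12 12 12 0], max=12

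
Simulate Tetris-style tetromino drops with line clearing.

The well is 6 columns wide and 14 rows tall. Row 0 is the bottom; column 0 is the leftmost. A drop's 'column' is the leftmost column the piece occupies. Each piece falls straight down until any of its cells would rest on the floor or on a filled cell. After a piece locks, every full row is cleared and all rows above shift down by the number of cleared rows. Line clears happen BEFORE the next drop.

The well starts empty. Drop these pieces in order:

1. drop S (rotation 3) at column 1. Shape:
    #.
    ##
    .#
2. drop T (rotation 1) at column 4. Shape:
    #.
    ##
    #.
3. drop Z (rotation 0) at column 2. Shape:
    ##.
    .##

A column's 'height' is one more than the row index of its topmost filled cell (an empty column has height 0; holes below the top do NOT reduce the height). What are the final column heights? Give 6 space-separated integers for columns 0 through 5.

Answer: 0 3 5 5 4 2

Derivation:
Drop 1: S rot3 at col 1 lands with bottom-row=0; cleared 0 line(s) (total 0); column heights now [0 3 2 0 0 0], max=3
Drop 2: T rot1 at col 4 lands with bottom-row=0; cleared 0 line(s) (total 0); column heights now [0 3 2 0 3 2], max=3
Drop 3: Z rot0 at col 2 lands with bottom-row=3; cleared 0 line(s) (total 0); column heights now [0 3 5 5 4 2], max=5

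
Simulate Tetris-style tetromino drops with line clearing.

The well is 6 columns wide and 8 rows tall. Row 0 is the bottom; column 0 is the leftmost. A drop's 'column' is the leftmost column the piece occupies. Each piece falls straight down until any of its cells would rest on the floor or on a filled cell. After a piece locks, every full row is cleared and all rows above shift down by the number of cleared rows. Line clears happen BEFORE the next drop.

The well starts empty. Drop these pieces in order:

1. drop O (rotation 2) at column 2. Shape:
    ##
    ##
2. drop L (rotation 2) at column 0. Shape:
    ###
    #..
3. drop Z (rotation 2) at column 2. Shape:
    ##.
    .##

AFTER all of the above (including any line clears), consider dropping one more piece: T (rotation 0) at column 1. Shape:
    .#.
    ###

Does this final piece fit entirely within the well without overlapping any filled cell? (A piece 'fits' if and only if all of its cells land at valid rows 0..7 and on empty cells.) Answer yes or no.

Drop 1: O rot2 at col 2 lands with bottom-row=0; cleared 0 line(s) (total 0); column heights now [0 0 2 2 0 0], max=2
Drop 2: L rot2 at col 0 lands with bottom-row=1; cleared 0 line(s) (total 0); column heights now [3 3 3 2 0 0], max=3
Drop 3: Z rot2 at col 2 lands with bottom-row=2; cleared 0 line(s) (total 0); column heights now [3 3 4 4 3 0], max=4
Test piece T rot0 at col 1 (width 3): heights before test = [3 3 4 4 3 0]; fits = True

Answer: yes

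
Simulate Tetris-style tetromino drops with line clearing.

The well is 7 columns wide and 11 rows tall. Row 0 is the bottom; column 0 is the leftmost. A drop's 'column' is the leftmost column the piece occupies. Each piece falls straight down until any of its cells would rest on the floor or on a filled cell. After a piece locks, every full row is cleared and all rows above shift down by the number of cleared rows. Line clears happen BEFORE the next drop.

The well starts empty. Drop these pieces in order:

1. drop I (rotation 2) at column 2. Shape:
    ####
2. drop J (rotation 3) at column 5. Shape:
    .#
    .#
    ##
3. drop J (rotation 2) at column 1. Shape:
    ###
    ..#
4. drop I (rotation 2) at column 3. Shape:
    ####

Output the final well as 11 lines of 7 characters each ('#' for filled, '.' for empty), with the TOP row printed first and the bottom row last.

Drop 1: I rot2 at col 2 lands with bottom-row=0; cleared 0 line(s) (total 0); column heights now [0 0 1 1 1 1 0], max=1
Drop 2: J rot3 at col 5 lands with bottom-row=1; cleared 0 line(s) (total 0); column heights now [0 0 1 1 1 2 4], max=4
Drop 3: J rot2 at col 1 lands with bottom-row=1; cleared 0 line(s) (total 0); column heights now [0 3 3 3 1 2 4], max=4
Drop 4: I rot2 at col 3 lands with bottom-row=4; cleared 0 line(s) (total 0); column heights now [0 3 3 5 5 5 5], max=5

Answer: .......
.......
.......
.......
.......
.......
...####
......#
.###..#
...#.##
..####.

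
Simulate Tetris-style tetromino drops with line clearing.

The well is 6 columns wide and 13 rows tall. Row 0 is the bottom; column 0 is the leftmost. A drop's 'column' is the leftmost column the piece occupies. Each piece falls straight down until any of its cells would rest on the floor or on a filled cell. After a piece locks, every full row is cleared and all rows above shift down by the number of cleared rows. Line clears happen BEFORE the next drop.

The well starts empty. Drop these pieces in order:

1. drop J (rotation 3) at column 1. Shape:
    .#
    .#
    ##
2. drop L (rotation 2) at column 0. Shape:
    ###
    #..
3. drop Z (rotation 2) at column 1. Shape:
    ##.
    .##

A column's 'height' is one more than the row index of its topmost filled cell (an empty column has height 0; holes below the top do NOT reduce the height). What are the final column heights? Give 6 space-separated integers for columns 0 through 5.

Drop 1: J rot3 at col 1 lands with bottom-row=0; cleared 0 line(s) (total 0); column heights now [0 1 3 0 0 0], max=3
Drop 2: L rot2 at col 0 lands with bottom-row=2; cleared 0 line(s) (total 0); column heights now [4 4 4 0 0 0], max=4
Drop 3: Z rot2 at col 1 lands with bottom-row=4; cleared 0 line(s) (total 0); column heights now [4 6 6 5 0 0], max=6

Answer: 4 6 6 5 0 0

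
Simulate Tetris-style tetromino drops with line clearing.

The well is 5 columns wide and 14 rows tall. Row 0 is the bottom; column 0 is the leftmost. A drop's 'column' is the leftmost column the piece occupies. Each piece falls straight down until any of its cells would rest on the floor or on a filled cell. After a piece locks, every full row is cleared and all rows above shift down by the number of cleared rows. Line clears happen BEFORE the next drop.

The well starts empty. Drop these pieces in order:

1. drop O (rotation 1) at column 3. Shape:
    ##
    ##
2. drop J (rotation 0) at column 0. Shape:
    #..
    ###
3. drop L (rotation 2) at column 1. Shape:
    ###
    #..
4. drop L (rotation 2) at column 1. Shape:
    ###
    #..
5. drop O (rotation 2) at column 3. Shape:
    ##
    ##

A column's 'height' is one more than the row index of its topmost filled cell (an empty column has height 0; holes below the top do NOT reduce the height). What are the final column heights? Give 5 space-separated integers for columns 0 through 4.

Answer: 1 4 4 6 6

Derivation:
Drop 1: O rot1 at col 3 lands with bottom-row=0; cleared 0 line(s) (total 0); column heights now [0 0 0 2 2], max=2
Drop 2: J rot0 at col 0 lands with bottom-row=0; cleared 1 line(s) (total 1); column heights now [1 0 0 1 1], max=1
Drop 3: L rot2 at col 1 lands with bottom-row=0; cleared 0 line(s) (total 1); column heights now [1 2 2 2 1], max=2
Drop 4: L rot2 at col 1 lands with bottom-row=2; cleared 0 line(s) (total 1); column heights now [1 4 4 4 1], max=4
Drop 5: O rot2 at col 3 lands with bottom-row=4; cleared 0 line(s) (total 1); column heights now [1 4 4 6 6], max=6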